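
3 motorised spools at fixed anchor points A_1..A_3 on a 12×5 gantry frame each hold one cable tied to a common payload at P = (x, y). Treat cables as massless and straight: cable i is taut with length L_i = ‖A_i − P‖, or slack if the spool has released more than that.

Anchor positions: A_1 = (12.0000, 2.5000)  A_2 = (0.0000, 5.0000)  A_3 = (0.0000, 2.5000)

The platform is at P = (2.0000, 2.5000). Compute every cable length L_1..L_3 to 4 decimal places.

(10.0000, 3.2016, 2.0000)

cable 1: Δx=10.0000, Δy=0.0000; L_1 = √(Δx²+Δy²) = 10.0000
cable 2: Δx=-2.0000, Δy=2.5000; L_2 = √(Δx²+Δy²) = 3.2016
cable 3: Δx=-2.0000, Δy=0.0000; L_3 = √(Δx²+Δy²) = 2.0000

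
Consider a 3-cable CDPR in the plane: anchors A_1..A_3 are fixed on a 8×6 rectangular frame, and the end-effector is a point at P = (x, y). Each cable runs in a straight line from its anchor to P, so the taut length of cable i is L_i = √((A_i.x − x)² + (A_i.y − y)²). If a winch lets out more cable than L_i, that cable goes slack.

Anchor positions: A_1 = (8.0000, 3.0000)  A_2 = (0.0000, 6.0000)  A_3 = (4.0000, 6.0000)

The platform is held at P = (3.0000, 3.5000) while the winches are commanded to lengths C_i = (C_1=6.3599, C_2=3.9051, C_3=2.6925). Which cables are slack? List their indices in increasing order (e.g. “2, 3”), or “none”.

cable 1: L_1 = ‖A_1−P‖ = 5.0249;  C_1 = 6.3599 → slack
cable 2: L_2 = ‖A_2−P‖ = 3.9051;  C_2 = 3.9051 → taut
cable 3: L_3 = ‖A_3−P‖ = 2.6926;  C_3 = 2.6925 → taut

1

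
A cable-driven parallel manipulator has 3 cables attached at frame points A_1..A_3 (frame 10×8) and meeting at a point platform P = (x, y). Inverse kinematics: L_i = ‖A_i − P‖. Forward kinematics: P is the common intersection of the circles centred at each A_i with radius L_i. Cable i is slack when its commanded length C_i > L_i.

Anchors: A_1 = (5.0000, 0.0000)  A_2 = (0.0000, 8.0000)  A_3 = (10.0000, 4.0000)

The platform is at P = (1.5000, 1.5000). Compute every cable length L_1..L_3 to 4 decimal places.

cable 1: Δx=3.5000, Δy=-1.5000; L_1 = √(Δx²+Δy²) = 3.8079
cable 2: Δx=-1.5000, Δy=6.5000; L_2 = √(Δx²+Δy²) = 6.6708
cable 3: Δx=8.5000, Δy=2.5000; L_3 = √(Δx²+Δy²) = 8.8600

(3.8079, 6.6708, 8.8600)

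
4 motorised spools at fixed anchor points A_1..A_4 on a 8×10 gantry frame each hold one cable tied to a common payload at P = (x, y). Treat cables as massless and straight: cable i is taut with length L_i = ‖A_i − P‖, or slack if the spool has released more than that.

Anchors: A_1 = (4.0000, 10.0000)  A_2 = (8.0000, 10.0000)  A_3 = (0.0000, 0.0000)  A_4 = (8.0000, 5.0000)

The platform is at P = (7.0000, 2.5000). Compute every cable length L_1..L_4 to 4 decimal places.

L_1 = √((4.0000−7.0000)² + (10.0000−2.5000)²) = 8.0777
L_2 = √((8.0000−7.0000)² + (10.0000−2.5000)²) = 7.5664
L_3 = √((0.0000−7.0000)² + (0.0000−2.5000)²) = 7.4330
L_4 = √((8.0000−7.0000)² + (5.0000−2.5000)²) = 2.6926

(8.0777, 7.5664, 7.4330, 2.6926)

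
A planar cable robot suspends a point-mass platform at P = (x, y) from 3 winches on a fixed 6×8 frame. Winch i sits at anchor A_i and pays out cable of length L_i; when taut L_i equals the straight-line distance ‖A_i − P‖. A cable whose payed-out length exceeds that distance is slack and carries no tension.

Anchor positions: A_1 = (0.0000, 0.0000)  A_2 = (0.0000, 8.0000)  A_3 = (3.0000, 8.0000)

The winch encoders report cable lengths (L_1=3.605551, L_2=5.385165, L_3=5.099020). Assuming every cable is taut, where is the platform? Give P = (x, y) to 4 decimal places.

each cable: (A_i−P)·(A_i−P) = L_i²; let c_i = ‖A_i‖²−L_i²
c_1 = 0.0000+0.0000−13.0000 = -13.0000
row 1: 0.0000x − 16.0000y = -48.0000  (c_2=35.0000)
row 2: -6.0000x − 16.0000y = -60.0000  (c_3=47.0000)
Cramer on rows 1–2 → x = 2.0000, y = 3.0000

(2.0000, 3.0000)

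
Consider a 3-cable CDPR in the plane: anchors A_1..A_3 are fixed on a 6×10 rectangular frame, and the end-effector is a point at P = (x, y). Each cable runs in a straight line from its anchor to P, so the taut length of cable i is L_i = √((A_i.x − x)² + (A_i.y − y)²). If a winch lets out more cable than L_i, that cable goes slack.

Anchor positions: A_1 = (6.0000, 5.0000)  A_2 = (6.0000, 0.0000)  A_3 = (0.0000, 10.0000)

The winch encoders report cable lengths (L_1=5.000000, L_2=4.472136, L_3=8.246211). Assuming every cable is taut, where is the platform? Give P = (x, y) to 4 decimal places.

expand ‖A_i−P‖²=L_i² and subtract eq 1 (k_i ≔ ‖A_i‖²−L_i²)
k_1 = 36.0000+25.0000−25.0000 = 36.0000
eq1−eq2 → [0.0000  10.0000]·P = 20.0000
eq1−eq3 → [12.0000  -10.0000]·P = 4.0000
2×2 solve → P = (2.0000, 2.0000)

(2.0000, 2.0000)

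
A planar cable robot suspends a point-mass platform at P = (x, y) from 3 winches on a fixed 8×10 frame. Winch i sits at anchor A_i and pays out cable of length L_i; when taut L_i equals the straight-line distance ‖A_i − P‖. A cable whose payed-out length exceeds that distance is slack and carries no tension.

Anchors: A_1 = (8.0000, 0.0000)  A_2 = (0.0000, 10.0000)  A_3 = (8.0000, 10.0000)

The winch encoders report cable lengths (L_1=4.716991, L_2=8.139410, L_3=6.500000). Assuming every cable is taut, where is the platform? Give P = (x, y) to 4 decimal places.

(5.5000, 4.0000)

expand ‖A_i−P‖²=L_i² and subtract eq 1 (c_i ≔ ‖A_i‖²−L_i²)
c_1 = 64.0000+0.0000−22.2500 = 41.7500
eq1−eq2 → [16.0000  -20.0000]·P = 8.0000
eq1−eq3 → [0.0000  -20.0000]·P = -80.0000
2×2 solve → P = (5.5000, 4.0000)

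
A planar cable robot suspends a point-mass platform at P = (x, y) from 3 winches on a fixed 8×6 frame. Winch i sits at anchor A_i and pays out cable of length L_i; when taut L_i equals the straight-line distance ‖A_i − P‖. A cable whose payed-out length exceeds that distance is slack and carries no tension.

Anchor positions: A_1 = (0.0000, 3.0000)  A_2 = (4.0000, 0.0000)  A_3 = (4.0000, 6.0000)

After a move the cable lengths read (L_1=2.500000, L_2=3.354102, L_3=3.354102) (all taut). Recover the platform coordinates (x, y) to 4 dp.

(2.5000, 3.0000)

each cable: (A_i−P)·(A_i−P) = L_i²; let q_i = ‖A_i‖²−L_i²
q_1 = 0.0000+9.0000−6.2500 = 2.7500
row 1: -8.0000x + 6.0000y = -2.0000  (q_2=4.7500)
row 2: -8.0000x − 6.0000y = -38.0000  (q_3=40.7500)
Cramer on rows 1–2 → x = 2.5000, y = 3.0000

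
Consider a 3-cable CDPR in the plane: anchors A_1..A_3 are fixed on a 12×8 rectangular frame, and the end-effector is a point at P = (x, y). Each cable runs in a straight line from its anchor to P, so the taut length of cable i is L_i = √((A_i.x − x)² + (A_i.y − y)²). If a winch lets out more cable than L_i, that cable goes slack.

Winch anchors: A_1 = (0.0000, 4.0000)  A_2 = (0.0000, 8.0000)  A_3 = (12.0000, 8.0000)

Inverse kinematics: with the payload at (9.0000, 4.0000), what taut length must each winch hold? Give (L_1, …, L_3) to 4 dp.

(9.0000, 9.8489, 5.0000)

cable 1: Δx=-9.0000, Δy=0.0000; L_1 = √(Δx²+Δy²) = 9.0000
cable 2: Δx=-9.0000, Δy=4.0000; L_2 = √(Δx²+Δy²) = 9.8489
cable 3: Δx=3.0000, Δy=4.0000; L_3 = √(Δx²+Δy²) = 5.0000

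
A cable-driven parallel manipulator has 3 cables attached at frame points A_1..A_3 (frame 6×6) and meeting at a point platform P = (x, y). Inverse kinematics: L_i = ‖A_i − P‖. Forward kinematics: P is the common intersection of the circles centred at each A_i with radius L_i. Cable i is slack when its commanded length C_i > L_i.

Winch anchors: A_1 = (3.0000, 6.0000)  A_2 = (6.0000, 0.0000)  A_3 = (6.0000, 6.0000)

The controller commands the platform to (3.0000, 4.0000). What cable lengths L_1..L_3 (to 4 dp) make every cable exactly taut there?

cable 1: Δx=0.0000, Δy=2.0000; L_1 = √(Δx²+Δy²) = 2.0000
cable 2: Δx=3.0000, Δy=-4.0000; L_2 = √(Δx²+Δy²) = 5.0000
cable 3: Δx=3.0000, Δy=2.0000; L_3 = √(Δx²+Δy²) = 3.6056

(2.0000, 5.0000, 3.6056)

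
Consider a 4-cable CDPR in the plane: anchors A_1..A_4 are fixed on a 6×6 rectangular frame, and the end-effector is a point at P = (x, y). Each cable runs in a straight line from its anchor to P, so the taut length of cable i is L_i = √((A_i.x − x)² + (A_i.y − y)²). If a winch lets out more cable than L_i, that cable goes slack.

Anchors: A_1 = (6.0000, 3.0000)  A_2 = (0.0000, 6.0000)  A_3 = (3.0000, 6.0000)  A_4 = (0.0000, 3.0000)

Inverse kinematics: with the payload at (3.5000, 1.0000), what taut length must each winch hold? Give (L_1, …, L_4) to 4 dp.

(3.2016, 6.1033, 5.0249, 4.0311)

L_1 = √((6.0000−3.5000)² + (3.0000−1.0000)²) = 3.2016
L_2 = √((0.0000−3.5000)² + (6.0000−1.0000)²) = 6.1033
L_3 = √((3.0000−3.5000)² + (6.0000−1.0000)²) = 5.0249
L_4 = √((0.0000−3.5000)² + (3.0000−1.0000)²) = 4.0311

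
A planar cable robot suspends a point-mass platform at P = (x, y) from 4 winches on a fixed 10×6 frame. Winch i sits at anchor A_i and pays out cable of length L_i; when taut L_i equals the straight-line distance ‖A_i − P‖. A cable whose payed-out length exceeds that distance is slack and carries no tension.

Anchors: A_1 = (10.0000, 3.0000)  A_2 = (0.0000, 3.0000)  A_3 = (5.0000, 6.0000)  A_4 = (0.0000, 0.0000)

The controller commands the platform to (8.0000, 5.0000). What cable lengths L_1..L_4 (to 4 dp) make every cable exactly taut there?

(2.8284, 8.2462, 3.1623, 9.4340)

L_1 = √((10.0000−8.0000)² + (3.0000−5.0000)²) = 2.8284
L_2 = √((0.0000−8.0000)² + (3.0000−5.0000)²) = 8.2462
L_3 = √((5.0000−8.0000)² + (6.0000−5.0000)²) = 3.1623
L_4 = √((0.0000−8.0000)² + (0.0000−5.0000)²) = 9.4340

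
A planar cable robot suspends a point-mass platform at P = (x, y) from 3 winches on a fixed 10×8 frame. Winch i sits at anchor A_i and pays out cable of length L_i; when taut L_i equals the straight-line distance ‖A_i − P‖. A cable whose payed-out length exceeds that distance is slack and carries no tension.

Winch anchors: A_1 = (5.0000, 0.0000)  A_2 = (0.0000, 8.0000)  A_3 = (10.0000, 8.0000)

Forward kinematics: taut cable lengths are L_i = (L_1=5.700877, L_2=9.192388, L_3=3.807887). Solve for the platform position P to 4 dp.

each cable: (A_i−P)·(A_i−P) = L_i²; let k_i = ‖A_i‖²−L_i²
k_1 = 25.0000+0.0000−32.5000 = -7.5000
row 1: 10.0000x − 16.0000y = 13.0000  (k_2=-20.5000)
row 2: -10.0000x − 16.0000y = -157.0000  (k_3=149.5000)
Cramer on rows 1–2 → x = 8.5000, y = 4.5000

(8.5000, 4.5000)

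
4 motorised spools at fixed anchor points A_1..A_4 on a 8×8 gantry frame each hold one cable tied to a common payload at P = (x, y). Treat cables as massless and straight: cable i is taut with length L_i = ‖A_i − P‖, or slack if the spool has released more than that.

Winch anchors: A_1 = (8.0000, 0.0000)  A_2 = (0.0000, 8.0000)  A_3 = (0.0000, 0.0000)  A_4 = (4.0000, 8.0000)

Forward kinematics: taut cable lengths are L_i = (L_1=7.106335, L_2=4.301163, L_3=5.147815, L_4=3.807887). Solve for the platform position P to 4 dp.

(2.5000, 4.5000)

expand ‖A_i−P‖²=L_i² and subtract eq 1 (q_i ≔ ‖A_i‖²−L_i²)
q_1 = 64.0000+0.0000−50.5000 = 13.5000
eq1−eq2 → [16.0000  -16.0000]·P = -32.0000
eq1−eq3 → [16.0000  0.0000]·P = 40.0000
eq1−eq4 → [8.0000  -16.0000]·P = -52.0000
2×2 solve → P = (2.5000, 4.5000)
check cable 4: ‖A_4−P‖² = 14.5000 ≈ L_4² = 14.5000 ✓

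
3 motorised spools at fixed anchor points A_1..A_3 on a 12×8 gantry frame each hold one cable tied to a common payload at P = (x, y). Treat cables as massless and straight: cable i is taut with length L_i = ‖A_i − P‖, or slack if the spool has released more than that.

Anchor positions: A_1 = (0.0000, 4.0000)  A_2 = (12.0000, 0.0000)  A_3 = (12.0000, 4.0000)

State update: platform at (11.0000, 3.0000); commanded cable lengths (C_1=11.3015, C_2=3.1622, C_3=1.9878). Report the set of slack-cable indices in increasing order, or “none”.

cable 1: L_1 = ‖A_1−P‖ = 11.0454;  C_1 = 11.3015 → slack
cable 2: L_2 = ‖A_2−P‖ = 3.1623;  C_2 = 3.1622 → taut
cable 3: L_3 = ‖A_3−P‖ = 1.4142;  C_3 = 1.9878 → slack

1, 3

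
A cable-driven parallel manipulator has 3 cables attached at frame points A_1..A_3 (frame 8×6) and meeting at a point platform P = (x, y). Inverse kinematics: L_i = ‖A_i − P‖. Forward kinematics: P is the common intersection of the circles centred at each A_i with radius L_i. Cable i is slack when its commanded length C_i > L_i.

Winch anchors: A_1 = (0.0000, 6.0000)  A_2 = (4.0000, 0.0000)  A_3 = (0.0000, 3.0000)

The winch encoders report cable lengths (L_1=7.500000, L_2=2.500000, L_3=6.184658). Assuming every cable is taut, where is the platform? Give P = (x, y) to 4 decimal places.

(6.0000, 1.5000)

expand ‖A_i−P‖²=L_i² and subtract eq 1 (c_i ≔ ‖A_i‖²−L_i²)
c_1 = 0.0000+36.0000−56.2500 = -20.2500
eq1−eq2 → [-8.0000  12.0000]·P = -30.0000
eq1−eq3 → [0.0000  6.0000]·P = 9.0000
2×2 solve → P = (6.0000, 1.5000)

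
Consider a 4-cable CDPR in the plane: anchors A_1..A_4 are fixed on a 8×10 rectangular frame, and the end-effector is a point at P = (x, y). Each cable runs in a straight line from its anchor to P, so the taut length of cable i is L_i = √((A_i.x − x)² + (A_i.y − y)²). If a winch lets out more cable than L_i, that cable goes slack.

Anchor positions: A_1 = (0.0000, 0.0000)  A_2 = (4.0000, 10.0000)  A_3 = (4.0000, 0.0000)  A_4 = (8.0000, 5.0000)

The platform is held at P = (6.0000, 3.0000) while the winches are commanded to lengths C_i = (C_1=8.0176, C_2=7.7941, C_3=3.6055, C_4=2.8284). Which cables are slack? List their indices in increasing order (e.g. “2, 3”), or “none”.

i=1: geometric 6.7082 vs commanded 8.0176 ⇒ slack
i=2: geometric 7.2801 vs commanded 7.7941 ⇒ slack
i=3: geometric 3.6056 vs commanded 3.6055 ⇒ taut
i=4: geometric 2.8284 vs commanded 2.8284 ⇒ taut

1, 2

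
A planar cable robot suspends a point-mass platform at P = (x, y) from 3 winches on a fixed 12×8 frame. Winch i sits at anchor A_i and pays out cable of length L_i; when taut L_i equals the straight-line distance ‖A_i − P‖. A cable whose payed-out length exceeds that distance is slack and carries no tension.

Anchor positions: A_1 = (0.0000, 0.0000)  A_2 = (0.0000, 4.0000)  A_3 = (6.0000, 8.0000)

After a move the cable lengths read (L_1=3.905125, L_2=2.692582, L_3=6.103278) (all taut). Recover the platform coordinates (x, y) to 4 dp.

each cable: (A_i−P)·(A_i−P) = L_i²; let k_i = ‖A_i‖²−L_i²
k_1 = 0.0000+0.0000−15.2500 = -15.2500
row 1: 0.0000x − 8.0000y = -24.0000  (k_2=8.7500)
row 2: -12.0000x − 16.0000y = -78.0000  (k_3=62.7500)
Cramer on rows 1–2 → x = 2.5000, y = 3.0000

(2.5000, 3.0000)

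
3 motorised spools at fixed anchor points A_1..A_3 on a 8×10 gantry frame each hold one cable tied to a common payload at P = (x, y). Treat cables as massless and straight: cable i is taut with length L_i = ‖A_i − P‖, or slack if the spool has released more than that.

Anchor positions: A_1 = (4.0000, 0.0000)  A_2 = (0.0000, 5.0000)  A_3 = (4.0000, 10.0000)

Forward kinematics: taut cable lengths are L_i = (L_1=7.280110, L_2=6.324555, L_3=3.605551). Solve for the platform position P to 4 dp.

circle eqns → linear via eq_j − eq_1; set c_j = A_j·A_j − L_j²
c_1 = 16.0000+0.0000−53.0000 = -37.0000
8.0000·x − 10.0000·y = c_1−c_2 = -22.0000
0.0000·x − 20.0000·y = c_1−c_3 = -140.0000
solve first two rows → x=6.0000, y=7.0000

(6.0000, 7.0000)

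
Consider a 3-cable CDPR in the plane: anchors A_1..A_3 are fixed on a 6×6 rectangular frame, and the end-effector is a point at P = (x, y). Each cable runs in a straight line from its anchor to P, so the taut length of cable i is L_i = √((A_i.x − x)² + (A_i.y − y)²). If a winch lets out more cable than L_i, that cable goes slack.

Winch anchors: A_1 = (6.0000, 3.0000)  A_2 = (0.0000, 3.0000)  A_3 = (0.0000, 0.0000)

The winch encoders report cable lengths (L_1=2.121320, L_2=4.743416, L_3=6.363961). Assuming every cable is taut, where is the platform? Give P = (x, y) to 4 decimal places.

(4.5000, 4.5000)

circle eqns → linear via eq_j − eq_1; set q_j = A_j·A_j − L_j²
q_1 = 36.0000+9.0000−4.5000 = 40.5000
12.0000·x + 0.0000·y = q_1−q_2 = 54.0000
12.0000·x + 6.0000·y = q_1−q_3 = 81.0000
solve first two rows → x=4.5000, y=4.5000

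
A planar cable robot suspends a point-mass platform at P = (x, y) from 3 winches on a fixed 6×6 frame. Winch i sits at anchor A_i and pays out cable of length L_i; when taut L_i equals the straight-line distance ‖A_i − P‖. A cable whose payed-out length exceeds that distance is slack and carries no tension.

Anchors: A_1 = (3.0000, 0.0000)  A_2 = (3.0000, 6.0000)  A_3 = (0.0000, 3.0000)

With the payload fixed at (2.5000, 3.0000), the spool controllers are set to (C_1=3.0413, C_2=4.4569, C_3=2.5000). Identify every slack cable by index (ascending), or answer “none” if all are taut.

i=1: geometric 3.0414 vs commanded 3.0413 ⇒ taut
i=2: geometric 3.0414 vs commanded 4.4569 ⇒ slack
i=3: geometric 2.5000 vs commanded 2.5000 ⇒ taut

2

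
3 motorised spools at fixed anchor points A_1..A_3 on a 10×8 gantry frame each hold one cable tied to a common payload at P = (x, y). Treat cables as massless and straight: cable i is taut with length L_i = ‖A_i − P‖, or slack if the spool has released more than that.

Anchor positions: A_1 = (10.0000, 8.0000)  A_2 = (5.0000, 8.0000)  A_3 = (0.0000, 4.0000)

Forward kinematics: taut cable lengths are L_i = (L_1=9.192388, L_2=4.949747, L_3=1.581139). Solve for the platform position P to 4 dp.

(1.5000, 4.5000)

circle eqns → linear via eq_j − eq_1; set q_j = A_j·A_j − L_j²
q_1 = 100.0000+64.0000−84.5000 = 79.5000
10.0000·x + 0.0000·y = q_1−q_2 = 15.0000
20.0000·x + 8.0000·y = q_1−q_3 = 66.0000
solve first two rows → x=1.5000, y=4.5000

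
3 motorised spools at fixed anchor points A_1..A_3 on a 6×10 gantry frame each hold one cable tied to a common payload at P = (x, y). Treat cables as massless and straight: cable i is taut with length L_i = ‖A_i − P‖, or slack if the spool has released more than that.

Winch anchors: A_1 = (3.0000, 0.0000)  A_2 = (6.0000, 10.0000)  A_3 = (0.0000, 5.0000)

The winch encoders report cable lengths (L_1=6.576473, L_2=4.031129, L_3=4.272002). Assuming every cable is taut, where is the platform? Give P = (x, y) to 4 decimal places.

(4.0000, 6.5000)

each cable: (A_i−P)·(A_i−P) = L_i²; let k_i = ‖A_i‖²−L_i²
k_1 = 9.0000+0.0000−43.2500 = -34.2500
row 1: -6.0000x − 20.0000y = -154.0000  (k_2=119.7500)
row 2: 6.0000x − 10.0000y = -41.0000  (k_3=6.7500)
Cramer on rows 1–2 → x = 4.0000, y = 6.5000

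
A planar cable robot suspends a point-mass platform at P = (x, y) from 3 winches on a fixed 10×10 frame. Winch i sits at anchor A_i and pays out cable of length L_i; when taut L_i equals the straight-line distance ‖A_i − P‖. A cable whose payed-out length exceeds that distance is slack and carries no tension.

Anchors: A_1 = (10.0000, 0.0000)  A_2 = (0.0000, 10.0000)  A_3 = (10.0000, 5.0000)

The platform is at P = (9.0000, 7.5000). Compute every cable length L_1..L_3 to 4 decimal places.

(7.5664, 9.3408, 2.6926)

L_1 = √((10.0000−9.0000)² + (0.0000−7.5000)²) = 7.5664
L_2 = √((0.0000−9.0000)² + (10.0000−7.5000)²) = 9.3408
L_3 = √((10.0000−9.0000)² + (5.0000−7.5000)²) = 2.6926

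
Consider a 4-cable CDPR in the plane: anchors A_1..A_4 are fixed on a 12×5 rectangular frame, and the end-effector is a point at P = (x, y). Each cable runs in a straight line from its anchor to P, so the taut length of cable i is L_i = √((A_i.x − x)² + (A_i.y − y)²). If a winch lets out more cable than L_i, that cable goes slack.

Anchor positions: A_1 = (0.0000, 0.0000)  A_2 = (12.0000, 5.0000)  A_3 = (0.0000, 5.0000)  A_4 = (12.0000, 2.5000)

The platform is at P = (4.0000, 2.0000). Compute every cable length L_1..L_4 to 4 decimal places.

cable 1: Δx=-4.0000, Δy=-2.0000; L_1 = √(Δx²+Δy²) = 4.4721
cable 2: Δx=8.0000, Δy=3.0000; L_2 = √(Δx²+Δy²) = 8.5440
cable 3: Δx=-4.0000, Δy=3.0000; L_3 = √(Δx²+Δy²) = 5.0000
cable 4: Δx=8.0000, Δy=0.5000; L_4 = √(Δx²+Δy²) = 8.0156

(4.4721, 8.5440, 5.0000, 8.0156)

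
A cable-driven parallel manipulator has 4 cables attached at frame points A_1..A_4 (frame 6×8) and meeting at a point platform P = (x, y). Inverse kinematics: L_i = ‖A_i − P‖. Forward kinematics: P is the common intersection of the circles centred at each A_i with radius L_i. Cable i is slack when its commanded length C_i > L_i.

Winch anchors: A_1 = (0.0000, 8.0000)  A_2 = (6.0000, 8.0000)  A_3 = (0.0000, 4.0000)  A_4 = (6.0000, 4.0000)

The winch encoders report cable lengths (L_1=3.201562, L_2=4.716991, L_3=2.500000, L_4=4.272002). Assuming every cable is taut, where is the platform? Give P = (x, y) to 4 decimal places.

expand ‖A_i−P‖²=L_i² and subtract eq 1 (q_i ≔ ‖A_i‖²−L_i²)
q_1 = 0.0000+64.0000−10.2500 = 53.7500
eq1−eq2 → [-12.0000  0.0000]·P = -24.0000
eq1−eq3 → [0.0000  8.0000]·P = 44.0000
eq1−eq4 → [-12.0000  8.0000]·P = 20.0000
2×2 solve → P = (2.0000, 5.5000)
check cable 4: ‖A_4−P‖² = 18.2500 ≈ L_4² = 18.2500 ✓

(2.0000, 5.5000)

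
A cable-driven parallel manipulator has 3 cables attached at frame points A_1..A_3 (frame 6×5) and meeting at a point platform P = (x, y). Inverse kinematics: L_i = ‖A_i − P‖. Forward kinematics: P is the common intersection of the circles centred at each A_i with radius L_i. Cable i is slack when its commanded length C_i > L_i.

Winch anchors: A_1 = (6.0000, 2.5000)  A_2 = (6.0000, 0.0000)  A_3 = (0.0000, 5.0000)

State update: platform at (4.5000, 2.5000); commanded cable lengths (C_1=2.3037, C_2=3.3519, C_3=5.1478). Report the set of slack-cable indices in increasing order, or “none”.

1, 2

i=1: geometric 1.5000 vs commanded 2.3037 ⇒ slack
i=2: geometric 2.9155 vs commanded 3.3519 ⇒ slack
i=3: geometric 5.1478 vs commanded 5.1478 ⇒ taut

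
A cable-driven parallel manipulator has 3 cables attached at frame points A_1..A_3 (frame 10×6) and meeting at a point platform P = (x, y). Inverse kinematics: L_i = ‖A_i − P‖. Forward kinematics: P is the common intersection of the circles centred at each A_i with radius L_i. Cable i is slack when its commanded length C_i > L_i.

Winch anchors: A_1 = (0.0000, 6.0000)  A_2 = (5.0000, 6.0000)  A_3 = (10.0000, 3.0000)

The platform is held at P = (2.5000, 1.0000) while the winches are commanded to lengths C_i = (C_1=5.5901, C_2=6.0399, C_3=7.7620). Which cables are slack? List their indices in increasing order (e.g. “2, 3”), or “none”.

cable 1: L_1 = ‖A_1−P‖ = 5.5902;  C_1 = 5.5901 → taut
cable 2: L_2 = ‖A_2−P‖ = 5.5902;  C_2 = 6.0399 → slack
cable 3: L_3 = ‖A_3−P‖ = 7.7621;  C_3 = 7.7620 → taut

2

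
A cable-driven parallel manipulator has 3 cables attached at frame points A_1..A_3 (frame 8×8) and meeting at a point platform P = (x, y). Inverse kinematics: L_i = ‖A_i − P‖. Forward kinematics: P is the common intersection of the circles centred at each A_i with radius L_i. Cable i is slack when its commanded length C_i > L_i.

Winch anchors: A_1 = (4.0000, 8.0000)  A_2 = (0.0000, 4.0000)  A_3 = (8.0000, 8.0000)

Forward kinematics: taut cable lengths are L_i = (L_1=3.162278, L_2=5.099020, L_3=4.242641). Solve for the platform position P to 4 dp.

(5.0000, 5.0000)

circle eqns → linear via eq_j − eq_1; set q_j = A_j·A_j − L_j²
q_1 = 16.0000+64.0000−10.0000 = 70.0000
8.0000·x + 8.0000·y = q_1−q_2 = 80.0000
-8.0000·x + 0.0000·y = q_1−q_3 = -40.0000
solve first two rows → x=5.0000, y=5.0000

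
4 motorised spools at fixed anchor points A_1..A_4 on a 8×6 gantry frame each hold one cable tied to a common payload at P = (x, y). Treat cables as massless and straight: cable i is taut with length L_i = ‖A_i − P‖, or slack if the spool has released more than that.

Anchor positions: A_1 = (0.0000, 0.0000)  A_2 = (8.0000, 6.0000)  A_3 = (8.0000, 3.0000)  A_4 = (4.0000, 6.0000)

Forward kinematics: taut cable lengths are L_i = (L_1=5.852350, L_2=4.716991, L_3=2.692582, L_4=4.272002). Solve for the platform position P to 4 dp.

circle eqns → linear via eq_j − eq_1; set c_j = A_j·A_j − L_j²
c_1 = 0.0000+0.0000−34.2500 = -34.2500
-16.0000·x − 12.0000·y = c_1−c_2 = -112.0000
-16.0000·x − 6.0000·y = c_1−c_3 = -100.0000
-8.0000·x − 12.0000·y = c_1−c_4 = -68.0000
solve first two rows → x=5.5000, y=2.0000
check cable 4: ‖A_4−P‖² = 18.2500 ≈ L_4² = 18.2500 ✓

(5.5000, 2.0000)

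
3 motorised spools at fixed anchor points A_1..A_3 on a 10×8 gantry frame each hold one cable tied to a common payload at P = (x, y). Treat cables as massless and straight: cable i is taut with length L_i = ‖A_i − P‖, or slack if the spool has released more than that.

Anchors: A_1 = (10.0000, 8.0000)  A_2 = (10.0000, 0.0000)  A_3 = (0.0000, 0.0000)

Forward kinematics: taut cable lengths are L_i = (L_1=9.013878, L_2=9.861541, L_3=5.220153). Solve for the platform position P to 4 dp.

each cable: (A_i−P)·(A_i−P) = L_i²; let c_i = ‖A_i‖²−L_i²
c_1 = 100.0000+64.0000−81.2500 = 82.7500
row 1: 0.0000x + 16.0000y = 80.0000  (c_2=2.7500)
row 2: 20.0000x + 16.0000y = 110.0000  (c_3=-27.2500)
Cramer on rows 1–2 → x = 1.5000, y = 5.0000

(1.5000, 5.0000)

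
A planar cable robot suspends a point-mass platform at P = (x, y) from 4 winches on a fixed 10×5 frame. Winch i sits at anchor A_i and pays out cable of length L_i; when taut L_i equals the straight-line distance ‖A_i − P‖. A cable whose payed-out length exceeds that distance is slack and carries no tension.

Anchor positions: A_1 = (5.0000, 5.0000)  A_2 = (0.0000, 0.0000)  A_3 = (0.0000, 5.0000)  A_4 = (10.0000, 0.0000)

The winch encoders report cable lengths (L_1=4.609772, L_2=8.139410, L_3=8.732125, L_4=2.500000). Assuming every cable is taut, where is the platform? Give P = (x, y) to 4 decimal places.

(8.0000, 1.5000)

circle eqns → linear via eq_j − eq_1; set c_j = A_j·A_j − L_j²
c_1 = 25.0000+25.0000−21.2500 = 28.7500
10.0000·x + 10.0000·y = c_1−c_2 = 95.0000
10.0000·x + 0.0000·y = c_1−c_3 = 80.0000
-10.0000·x + 10.0000·y = c_1−c_4 = -65.0000
solve first two rows → x=8.0000, y=1.5000
check cable 4: ‖A_4−P‖² = 6.2500 ≈ L_4² = 6.2500 ✓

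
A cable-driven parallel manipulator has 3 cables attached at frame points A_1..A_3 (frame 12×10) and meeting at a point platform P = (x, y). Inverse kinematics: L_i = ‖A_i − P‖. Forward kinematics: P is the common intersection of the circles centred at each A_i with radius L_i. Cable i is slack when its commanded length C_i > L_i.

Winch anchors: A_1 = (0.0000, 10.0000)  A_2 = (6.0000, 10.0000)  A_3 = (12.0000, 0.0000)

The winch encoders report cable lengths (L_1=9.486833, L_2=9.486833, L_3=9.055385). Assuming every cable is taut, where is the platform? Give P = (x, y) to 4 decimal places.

(3.0000, 1.0000)

circle eqns → linear via eq_j − eq_1; set c_j = A_j·A_j − L_j²
c_1 = 0.0000+100.0000−90.0000 = 10.0000
-12.0000·x + 0.0000·y = c_1−c_2 = -36.0000
-24.0000·x + 20.0000·y = c_1−c_3 = -52.0000
solve first two rows → x=3.0000, y=1.0000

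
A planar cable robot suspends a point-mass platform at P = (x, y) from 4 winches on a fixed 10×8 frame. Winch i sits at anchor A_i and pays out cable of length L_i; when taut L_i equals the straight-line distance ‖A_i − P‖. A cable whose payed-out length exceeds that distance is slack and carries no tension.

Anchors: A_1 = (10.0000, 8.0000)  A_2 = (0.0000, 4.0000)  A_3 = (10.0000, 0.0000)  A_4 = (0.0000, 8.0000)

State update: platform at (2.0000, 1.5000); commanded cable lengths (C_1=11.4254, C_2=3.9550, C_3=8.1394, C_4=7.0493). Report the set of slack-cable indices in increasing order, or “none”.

1, 2, 4

cable 1: L_1 = ‖A_1−P‖ = 10.3078;  C_1 = 11.4254 → slack
cable 2: L_2 = ‖A_2−P‖ = 3.2016;  C_2 = 3.9550 → slack
cable 3: L_3 = ‖A_3−P‖ = 8.1394;  C_3 = 8.1394 → taut
cable 4: L_4 = ‖A_4−P‖ = 6.8007;  C_4 = 7.0493 → slack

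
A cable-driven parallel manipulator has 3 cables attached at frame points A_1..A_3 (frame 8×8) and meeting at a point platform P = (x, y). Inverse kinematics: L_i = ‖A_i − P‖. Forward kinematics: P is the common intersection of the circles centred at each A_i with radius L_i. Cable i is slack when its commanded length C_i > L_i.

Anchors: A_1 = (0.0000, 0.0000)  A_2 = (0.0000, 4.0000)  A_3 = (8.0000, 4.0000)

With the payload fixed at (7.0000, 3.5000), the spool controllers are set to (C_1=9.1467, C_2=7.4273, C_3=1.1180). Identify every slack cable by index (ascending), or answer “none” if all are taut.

1, 2

i=1: geometric 7.8262 vs commanded 9.1467 ⇒ slack
i=2: geometric 7.0178 vs commanded 7.4273 ⇒ slack
i=3: geometric 1.1180 vs commanded 1.1180 ⇒ taut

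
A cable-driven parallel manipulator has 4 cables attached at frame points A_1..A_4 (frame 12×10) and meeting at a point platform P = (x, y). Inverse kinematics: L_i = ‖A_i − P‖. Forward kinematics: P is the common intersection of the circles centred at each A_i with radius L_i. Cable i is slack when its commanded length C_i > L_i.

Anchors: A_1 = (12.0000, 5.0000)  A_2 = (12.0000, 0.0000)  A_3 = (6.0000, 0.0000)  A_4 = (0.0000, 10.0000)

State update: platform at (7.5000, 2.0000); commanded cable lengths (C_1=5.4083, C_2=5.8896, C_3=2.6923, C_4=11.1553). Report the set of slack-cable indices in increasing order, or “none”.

cable 1: L_1 = ‖A_1−P‖ = 5.4083;  C_1 = 5.4083 → taut
cable 2: L_2 = ‖A_2−P‖ = 4.9244;  C_2 = 5.8896 → slack
cable 3: L_3 = ‖A_3−P‖ = 2.5000;  C_3 = 2.6923 → slack
cable 4: L_4 = ‖A_4−P‖ = 10.9659;  C_4 = 11.1553 → slack

2, 3, 4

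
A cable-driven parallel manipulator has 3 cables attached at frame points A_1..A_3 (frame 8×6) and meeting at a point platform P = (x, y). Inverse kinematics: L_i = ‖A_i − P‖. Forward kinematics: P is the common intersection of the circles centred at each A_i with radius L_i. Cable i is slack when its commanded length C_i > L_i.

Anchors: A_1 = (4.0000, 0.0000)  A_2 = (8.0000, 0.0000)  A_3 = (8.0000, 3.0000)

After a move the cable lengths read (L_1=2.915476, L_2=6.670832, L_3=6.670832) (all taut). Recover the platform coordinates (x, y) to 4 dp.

each cable: (A_i−P)·(A_i−P) = L_i²; let c_i = ‖A_i‖²−L_i²
c_1 = 16.0000+0.0000−8.5000 = 7.5000
row 1: -8.0000x + 0.0000y = -12.0000  (c_2=19.5000)
row 2: -8.0000x − 6.0000y = -21.0000  (c_3=28.5000)
Cramer on rows 1–2 → x = 1.5000, y = 1.5000

(1.5000, 1.5000)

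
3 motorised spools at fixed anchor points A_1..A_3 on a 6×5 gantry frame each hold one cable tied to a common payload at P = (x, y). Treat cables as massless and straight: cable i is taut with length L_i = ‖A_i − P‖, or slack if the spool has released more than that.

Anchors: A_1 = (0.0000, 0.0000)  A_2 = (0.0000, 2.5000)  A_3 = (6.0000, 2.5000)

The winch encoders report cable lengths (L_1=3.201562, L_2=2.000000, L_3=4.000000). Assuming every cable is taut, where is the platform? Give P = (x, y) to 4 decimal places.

expand ‖A_i−P‖²=L_i² and subtract eq 1 (c_i ≔ ‖A_i‖²−L_i²)
c_1 = 0.0000+0.0000−10.2500 = -10.2500
eq1−eq2 → [0.0000  -5.0000]·P = -12.5000
eq1−eq3 → [-12.0000  -5.0000]·P = -36.5000
2×2 solve → P = (2.0000, 2.5000)

(2.0000, 2.5000)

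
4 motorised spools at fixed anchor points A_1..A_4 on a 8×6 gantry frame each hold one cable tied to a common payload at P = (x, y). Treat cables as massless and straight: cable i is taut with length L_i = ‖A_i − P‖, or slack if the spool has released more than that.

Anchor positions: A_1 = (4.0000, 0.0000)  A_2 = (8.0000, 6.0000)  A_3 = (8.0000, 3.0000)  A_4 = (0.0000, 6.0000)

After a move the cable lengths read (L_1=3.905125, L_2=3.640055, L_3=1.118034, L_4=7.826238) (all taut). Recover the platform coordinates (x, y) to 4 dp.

(7.0000, 2.5000)

expand ‖A_i−P‖²=L_i² and subtract eq 1 (q_i ≔ ‖A_i‖²−L_i²)
q_1 = 16.0000+0.0000−15.2500 = 0.7500
eq1−eq2 → [-8.0000  -12.0000]·P = -86.0000
eq1−eq3 → [-8.0000  -6.0000]·P = -71.0000
eq1−eq4 → [8.0000  -12.0000]·P = 26.0000
2×2 solve → P = (7.0000, 2.5000)
check cable 4: ‖A_4−P‖² = 61.2500 ≈ L_4² = 61.2500 ✓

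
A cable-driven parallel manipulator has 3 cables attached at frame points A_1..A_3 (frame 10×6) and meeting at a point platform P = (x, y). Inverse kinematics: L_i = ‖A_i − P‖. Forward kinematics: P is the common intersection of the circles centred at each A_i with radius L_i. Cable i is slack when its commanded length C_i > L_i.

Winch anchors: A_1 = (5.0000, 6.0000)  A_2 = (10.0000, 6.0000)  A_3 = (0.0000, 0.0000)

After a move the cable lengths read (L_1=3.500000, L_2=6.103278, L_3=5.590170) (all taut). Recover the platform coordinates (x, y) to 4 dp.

circle eqns → linear via eq_j − eq_1; set k_j = A_j·A_j − L_j²
k_1 = 25.0000+36.0000−12.2500 = 48.7500
-10.0000·x + 0.0000·y = k_1−k_2 = -50.0000
10.0000·x + 12.0000·y = k_1−k_3 = 80.0000
solve first two rows → x=5.0000, y=2.5000

(5.0000, 2.5000)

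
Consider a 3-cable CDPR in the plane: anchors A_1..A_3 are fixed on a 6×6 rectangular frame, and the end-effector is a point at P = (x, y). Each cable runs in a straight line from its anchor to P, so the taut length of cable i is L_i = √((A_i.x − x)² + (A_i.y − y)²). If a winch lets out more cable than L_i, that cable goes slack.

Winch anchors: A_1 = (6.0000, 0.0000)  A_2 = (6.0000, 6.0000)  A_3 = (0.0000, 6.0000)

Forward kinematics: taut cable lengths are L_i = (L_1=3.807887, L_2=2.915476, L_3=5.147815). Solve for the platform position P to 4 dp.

circle eqns → linear via eq_j − eq_1; set q_j = A_j·A_j − L_j²
q_1 = 36.0000+0.0000−14.5000 = 21.5000
0.0000·x − 12.0000·y = q_1−q_2 = -42.0000
12.0000·x − 12.0000·y = q_1−q_3 = 12.0000
solve first two rows → x=4.5000, y=3.5000

(4.5000, 3.5000)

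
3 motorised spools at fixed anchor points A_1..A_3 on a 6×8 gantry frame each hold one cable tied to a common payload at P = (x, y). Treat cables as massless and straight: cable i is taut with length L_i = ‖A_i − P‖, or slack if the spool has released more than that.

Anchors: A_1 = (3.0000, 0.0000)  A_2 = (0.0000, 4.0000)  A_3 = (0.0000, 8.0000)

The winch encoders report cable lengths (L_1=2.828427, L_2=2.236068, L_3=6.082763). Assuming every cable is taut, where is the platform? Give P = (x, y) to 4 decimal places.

(1.0000, 2.0000)

expand ‖A_i−P‖²=L_i² and subtract eq 1 (k_i ≔ ‖A_i‖²−L_i²)
k_1 = 9.0000+0.0000−8.0000 = 1.0000
eq1−eq2 → [6.0000  -8.0000]·P = -10.0000
eq1−eq3 → [6.0000  -16.0000]·P = -26.0000
2×2 solve → P = (1.0000, 2.0000)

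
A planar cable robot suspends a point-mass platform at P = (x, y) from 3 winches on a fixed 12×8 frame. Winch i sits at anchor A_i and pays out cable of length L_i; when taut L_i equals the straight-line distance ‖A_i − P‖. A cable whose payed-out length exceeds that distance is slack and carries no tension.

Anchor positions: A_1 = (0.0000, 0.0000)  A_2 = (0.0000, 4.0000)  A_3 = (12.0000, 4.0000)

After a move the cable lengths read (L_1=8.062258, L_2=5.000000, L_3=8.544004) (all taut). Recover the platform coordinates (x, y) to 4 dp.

(4.0000, 7.0000)

circle eqns → linear via eq_j − eq_1; set q_j = A_j·A_j − L_j²
q_1 = 0.0000+0.0000−65.0000 = -65.0000
0.0000·x − 8.0000·y = q_1−q_2 = -56.0000
-24.0000·x − 8.0000·y = q_1−q_3 = -152.0000
solve first two rows → x=4.0000, y=7.0000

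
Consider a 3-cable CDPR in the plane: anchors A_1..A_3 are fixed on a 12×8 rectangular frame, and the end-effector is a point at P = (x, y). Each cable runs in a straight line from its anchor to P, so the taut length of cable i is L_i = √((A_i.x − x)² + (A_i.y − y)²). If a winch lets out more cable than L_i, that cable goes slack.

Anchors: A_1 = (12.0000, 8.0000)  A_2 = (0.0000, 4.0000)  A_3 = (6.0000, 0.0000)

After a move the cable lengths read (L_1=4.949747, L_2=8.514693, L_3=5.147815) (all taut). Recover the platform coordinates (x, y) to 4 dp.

circle eqns → linear via eq_j − eq_1; set q_j = A_j·A_j − L_j²
q_1 = 144.0000+64.0000−24.5000 = 183.5000
24.0000·x + 8.0000·y = q_1−q_2 = 240.0000
12.0000·x + 16.0000·y = q_1−q_3 = 174.0000
solve first two rows → x=8.5000, y=4.5000

(8.5000, 4.5000)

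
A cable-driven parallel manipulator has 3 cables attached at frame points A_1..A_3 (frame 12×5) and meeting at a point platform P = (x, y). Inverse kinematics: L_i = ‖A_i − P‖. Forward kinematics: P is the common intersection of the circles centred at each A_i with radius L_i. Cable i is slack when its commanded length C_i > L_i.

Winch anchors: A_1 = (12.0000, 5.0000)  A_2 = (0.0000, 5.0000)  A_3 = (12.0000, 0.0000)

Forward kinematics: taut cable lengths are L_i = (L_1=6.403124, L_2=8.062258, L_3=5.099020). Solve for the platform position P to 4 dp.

each cable: (A_i−P)·(A_i−P) = L_i²; let k_i = ‖A_i‖²−L_i²
k_1 = 144.0000+25.0000−41.0000 = 128.0000
row 1: 24.0000x + 0.0000y = 168.0000  (k_2=-40.0000)
row 2: 0.0000x + 10.0000y = 10.0000  (k_3=118.0000)
Cramer on rows 1–2 → x = 7.0000, y = 1.0000

(7.0000, 1.0000)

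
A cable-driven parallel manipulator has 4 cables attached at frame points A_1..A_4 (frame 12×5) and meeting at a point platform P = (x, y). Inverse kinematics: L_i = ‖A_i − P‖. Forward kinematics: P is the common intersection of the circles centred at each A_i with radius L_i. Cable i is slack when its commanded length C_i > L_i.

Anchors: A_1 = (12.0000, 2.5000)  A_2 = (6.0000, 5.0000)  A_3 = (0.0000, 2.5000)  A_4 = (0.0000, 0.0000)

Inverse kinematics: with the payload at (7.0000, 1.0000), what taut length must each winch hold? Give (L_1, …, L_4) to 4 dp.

(5.2202, 4.1231, 7.1589, 7.0711)

L_1 = √((12.0000−7.0000)² + (2.5000−1.0000)²) = 5.2202
L_2 = √((6.0000−7.0000)² + (5.0000−1.0000)²) = 4.1231
L_3 = √((0.0000−7.0000)² + (2.5000−1.0000)²) = 7.1589
L_4 = √((0.0000−7.0000)² + (0.0000−1.0000)²) = 7.0711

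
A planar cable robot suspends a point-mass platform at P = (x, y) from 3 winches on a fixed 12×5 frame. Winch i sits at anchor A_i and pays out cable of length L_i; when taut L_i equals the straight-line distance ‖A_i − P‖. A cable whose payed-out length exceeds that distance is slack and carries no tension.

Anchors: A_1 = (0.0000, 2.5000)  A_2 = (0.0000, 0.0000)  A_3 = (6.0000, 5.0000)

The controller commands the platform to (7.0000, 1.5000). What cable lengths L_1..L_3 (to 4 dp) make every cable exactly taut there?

(7.0711, 7.1589, 3.6401)

cable 1: Δx=-7.0000, Δy=1.0000; L_1 = √(Δx²+Δy²) = 7.0711
cable 2: Δx=-7.0000, Δy=-1.5000; L_2 = √(Δx²+Δy²) = 7.1589
cable 3: Δx=-1.0000, Δy=3.5000; L_3 = √(Δx²+Δy²) = 3.6401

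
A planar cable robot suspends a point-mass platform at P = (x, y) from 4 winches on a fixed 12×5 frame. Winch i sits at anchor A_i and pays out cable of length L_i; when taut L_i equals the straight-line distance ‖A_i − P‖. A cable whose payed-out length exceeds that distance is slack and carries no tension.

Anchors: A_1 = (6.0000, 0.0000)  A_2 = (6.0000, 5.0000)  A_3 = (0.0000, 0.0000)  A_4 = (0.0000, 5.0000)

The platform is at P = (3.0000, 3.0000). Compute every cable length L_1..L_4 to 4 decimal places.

(4.2426, 3.6056, 4.2426, 3.6056)

L_1: Δ = A_1−P = (3.0000, -3.0000) → ‖Δ‖ = √18.0000 = 4.2426
L_2: Δ = A_2−P = (3.0000, 2.0000) → ‖Δ‖ = √13.0000 = 3.6056
L_3: Δ = A_3−P = (-3.0000, -3.0000) → ‖Δ‖ = √18.0000 = 4.2426
L_4: Δ = A_4−P = (-3.0000, 2.0000) → ‖Δ‖ = √13.0000 = 3.6056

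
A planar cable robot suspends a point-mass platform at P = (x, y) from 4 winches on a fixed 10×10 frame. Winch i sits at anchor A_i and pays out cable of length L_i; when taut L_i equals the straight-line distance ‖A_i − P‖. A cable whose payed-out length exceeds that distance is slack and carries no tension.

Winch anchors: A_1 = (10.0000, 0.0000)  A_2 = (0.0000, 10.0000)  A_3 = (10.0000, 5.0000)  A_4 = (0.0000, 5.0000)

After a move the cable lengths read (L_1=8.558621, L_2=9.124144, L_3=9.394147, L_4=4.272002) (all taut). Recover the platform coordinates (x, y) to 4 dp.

(1.5000, 1.0000)

each cable: (A_i−P)·(A_i−P) = L_i²; let k_i = ‖A_i‖²−L_i²
k_1 = 100.0000+0.0000−73.2500 = 26.7500
row 1: 20.0000x − 20.0000y = 10.0000  (k_2=16.7500)
row 2: 0.0000x − 10.0000y = -10.0000  (k_3=36.7500)
row 3: 20.0000x − 10.0000y = 20.0000  (k_4=6.7500)
Cramer on rows 1–2 → x = 1.5000, y = 1.0000
check cable 4: ‖A_4−P‖² = 18.2500 ≈ L_4² = 18.2500 ✓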